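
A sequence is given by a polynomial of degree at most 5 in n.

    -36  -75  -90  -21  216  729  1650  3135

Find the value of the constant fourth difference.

Δ: -39, -15, 69, 237, 513, 921, 1485
Δ²: 24, 84, 168, 276, 408, 564
Δ³: 60, 84, 108, 132, 156
Δ⁴: 24, 24, 24, 24

24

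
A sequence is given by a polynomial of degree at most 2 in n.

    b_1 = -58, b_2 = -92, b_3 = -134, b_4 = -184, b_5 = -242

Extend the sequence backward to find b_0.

-32

First differences: -34, -42, -50, -58
Second differences: -8, -8, -8
The second differences are constant at -8.
Work back: -34 + 8 = -26;  -58 + 26 = -32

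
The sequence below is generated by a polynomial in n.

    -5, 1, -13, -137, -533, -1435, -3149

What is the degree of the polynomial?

Δ: 6, -14, -124, -396, -902, -1714
Δ²: -20, -110, -272, -506, -812
Δ³: -90, -162, -234, -306
Δ⁴: -72, -72, -72
The fourth differences are constant, so the polynomial has degree 4.

4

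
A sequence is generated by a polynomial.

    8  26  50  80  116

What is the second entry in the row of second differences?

6

D1: 18, 24, 30, 36
D2: 6, 6, 6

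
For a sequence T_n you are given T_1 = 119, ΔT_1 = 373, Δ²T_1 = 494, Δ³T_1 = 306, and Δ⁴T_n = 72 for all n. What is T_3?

1359

Build the table forward from the leading diagonal:
D4: 72, 72, 72
D3: 306, 378, 450
D2: 494, 800, 1178
D1: 373, 867, 1667
T: 119, 492, 1359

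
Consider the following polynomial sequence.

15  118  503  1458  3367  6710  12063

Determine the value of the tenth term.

47382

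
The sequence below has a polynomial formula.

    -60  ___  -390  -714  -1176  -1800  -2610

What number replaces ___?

Using the last 5 terms:
First differences: -324, -462, -624, -810
Second differences: -138, -162, -186
Third differences: -24, -24
Constant third difference = -24.
Extend backward: -138 + 24 = -114;  -324 + 114 = -210;  -390 + 210 = -180

-180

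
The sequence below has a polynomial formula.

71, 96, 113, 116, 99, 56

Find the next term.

-19

First differences: 25  17  3  -17  -43
Second differences: -8  -14  -20  -26
Third differences: -6  -6  -6
The third differences are constant (-6).
-26 − 6 = -32;  -43 − 32 = -75;  56 − 75 = -19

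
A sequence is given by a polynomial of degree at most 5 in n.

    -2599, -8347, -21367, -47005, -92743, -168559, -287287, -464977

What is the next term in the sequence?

Δ: -5748, -13020, -25638, -45738, -75816, -118728, -177690
Δ²: -7272, -12618, -20100, -30078, -42912, -58962
Δ³: -5346, -7482, -9978, -12834, -16050
Δ⁴: -2136, -2496, -2856, -3216
Δ⁵: -360, -360, -360
The fifth differences are constant (-360).
-3216 − 360 = -3576;  -16050 − 3576 = -19626;  -58962 − 19626 = -78588;  -177690 − 78588 = -256278;  -464977 − 256278 = -721255

-721255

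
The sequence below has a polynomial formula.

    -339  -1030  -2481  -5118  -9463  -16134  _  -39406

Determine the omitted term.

-25845

Using the first 6 terms:
First differences: -691  -1451  -2637  -4345  -6671
Second differences: -760  -1186  -1708  -2326
Third differences: -426  -522  -618
Fourth differences: -96  -96
Constant fourth difference = -96.
Extend forward: -618 − 96 = -714;  -2326 − 714 = -3040;  -6671 − 3040 = -9711;  -16134 − 9711 = -25845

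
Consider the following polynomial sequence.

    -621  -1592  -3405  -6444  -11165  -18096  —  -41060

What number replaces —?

-27837

Using the first 6 terms:
First differences: -971  -1813  -3039  -4721  -6931
Second differences: -842  -1226  -1682  -2210
Third differences: -384  -456  -528
Fourth differences: -72  -72
Constant fourth difference = -72.
Extend forward: -528 − 72 = -600;  -2210 − 600 = -2810;  -6931 − 2810 = -9741;  -18096 − 9741 = -27837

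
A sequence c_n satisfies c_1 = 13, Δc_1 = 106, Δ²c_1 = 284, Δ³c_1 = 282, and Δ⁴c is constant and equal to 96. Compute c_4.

1465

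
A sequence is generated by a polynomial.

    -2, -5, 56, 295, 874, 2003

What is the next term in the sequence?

3940

First differences: -3, 61, 239, 579, 1129
Second differences: 64, 178, 340, 550
Third differences: 114, 162, 210
Fourth differences: 48, 48
The fourth differences are constant (48).
210 + 48 = 258;  550 + 258 = 808;  1129 + 808 = 1937;  2003 + 1937 = 3940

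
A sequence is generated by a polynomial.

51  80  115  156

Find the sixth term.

First differences: 29, 35, 41
Second differences: 6, 6
Second differences constant at 6.
41 + 6 = 47;  156 + 47 = 203
47 + 6 = 53;  203 + 53 = 256

256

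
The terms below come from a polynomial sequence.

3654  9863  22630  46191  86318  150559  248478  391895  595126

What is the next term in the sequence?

Δ: 6209  12767  23561  40127  64241  97919  143417  203231
Δ²: 6558  10794  16566  24114  33678  45498  59814
Δ³: 4236  5772  7548  9564  11820  14316
Δ⁴: 1536  1776  2016  2256  2496
Δ⁵: 240  240  240  240
Constant fifth difference = 240, so extend:
2496 + 240 = 2736;  14316 + 2736 = 17052;  59814 + 17052 = 76866;  203231 + 76866 = 280097;  595126 + 280097 = 875223

875223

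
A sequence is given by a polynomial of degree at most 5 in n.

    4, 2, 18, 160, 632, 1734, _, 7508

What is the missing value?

3862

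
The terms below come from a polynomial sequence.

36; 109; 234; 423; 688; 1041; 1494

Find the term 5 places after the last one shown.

5679

D1: 73, 125, 189, 265, 353, 453
D2: 52, 64, 76, 88, 100
D3: 12, 12, 12, 12
Third differences constant at 12.
100 + 12 = 112;  453 + 112 = 565;  1494 + 565 = 2059
112 + 12 = 124;  565 + 124 = 689;  2059 + 689 = 2748
124 + 12 = 136;  689 + 136 = 825;  2748 + 825 = 3573
136 + 12 = 148;  825 + 148 = 973;  3573 + 973 = 4546
148 + 12 = 160;  973 + 160 = 1133;  4546 + 1133 = 5679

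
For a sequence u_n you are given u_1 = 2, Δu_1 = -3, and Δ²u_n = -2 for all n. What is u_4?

-13

Build the table forward from the leading diagonal:
Second differences: -2, -2, -2, -2
First differences: -3, -5, -7, -9
u: 2, -1, -6, -13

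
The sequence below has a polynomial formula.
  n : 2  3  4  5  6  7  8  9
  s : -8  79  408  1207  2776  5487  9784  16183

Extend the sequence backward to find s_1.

-9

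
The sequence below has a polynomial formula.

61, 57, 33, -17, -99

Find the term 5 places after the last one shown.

Δ: -4  -24  -50  -82
Δ²: -20  -26  -32
Δ³: -6  -6
Third differences constant at -6.
-32 − 6 = -38;  -82 − 38 = -120;  -99 − 120 = -219
-38 − 6 = -44;  -120 − 44 = -164;  -219 − 164 = -383
-44 − 6 = -50;  -164 − 50 = -214;  -383 − 214 = -597
-50 − 6 = -56;  -214 − 56 = -270;  -597 − 270 = -867
-56 − 6 = -62;  -270 − 62 = -332;  -867 − 332 = -1199

-1199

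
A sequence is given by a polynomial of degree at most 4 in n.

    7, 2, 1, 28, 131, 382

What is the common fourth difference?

D1: -5, -1, 27, 103, 251
D2: 4, 28, 76, 148
D3: 24, 48, 72
D4: 24, 24

24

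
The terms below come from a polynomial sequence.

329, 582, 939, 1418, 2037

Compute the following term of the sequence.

253 , 357 , 479 , 619
104 , 122 , 140
18 , 18
The third differences are constant (18).
140 + 18 = 158;  619 + 158 = 777;  2037 + 777 = 2814

2814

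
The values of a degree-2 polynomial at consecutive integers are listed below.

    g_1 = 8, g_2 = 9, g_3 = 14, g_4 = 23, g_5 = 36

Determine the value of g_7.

D1: 1, 5, 9, 13
D2: 4, 4, 4
Constant second difference = 4, so extend:
13 + 4 = 17;  36 + 17 = 53
17 + 4 = 21;  53 + 21 = 74

74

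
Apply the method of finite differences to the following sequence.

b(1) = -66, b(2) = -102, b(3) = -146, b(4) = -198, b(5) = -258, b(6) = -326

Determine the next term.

D1: -36 , -44 , -52 , -60 , -68
D2: -8 , -8 , -8 , -8
Second differences constant at -8.
-68 − 8 = -76;  -326 − 76 = -402

-402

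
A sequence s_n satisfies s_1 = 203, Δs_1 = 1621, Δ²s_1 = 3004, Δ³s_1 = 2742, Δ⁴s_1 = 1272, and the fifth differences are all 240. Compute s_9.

Build the table forward from the leading diagonal:
Δ⁵: 240, 240, 240, 240, 240, 240, 240, 240, 240
Δ⁴: 1272, 1512, 1752, 1992, 2232, 2472, 2712, 2952, 3192
Δ³: 2742, 4014, 5526, 7278, 9270, 11502, 13974, 16686, 19638
Δ²: 3004, 5746, 9760, 15286, 22564, 31834, 43336, 57310, 73996
Δ: 1621, 4625, 10371, 20131, 35417, 57981, 89815, 133151, 190461
s: 203, 1824, 6449, 16820, 36951, 72368, 130349, 220164, 353315

353315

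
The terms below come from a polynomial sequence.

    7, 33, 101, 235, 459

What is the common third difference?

24

Δ: 26, 68, 134, 224
Δ²: 42, 66, 90
Δ³: 24, 24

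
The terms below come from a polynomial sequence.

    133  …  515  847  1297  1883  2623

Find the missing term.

283

Using the last 5 terms:
Δ: 332, 450, 586, 740
Δ²: 118, 136, 154
Δ³: 18, 18
Constant third difference = 18.
Extend backward: 118 − 18 = 100;  332 − 100 = 232;  515 − 232 = 283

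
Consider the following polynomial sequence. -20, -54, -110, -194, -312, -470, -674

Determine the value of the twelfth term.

-34 , -56 , -84 , -118 , -158 , -204
-22 , -28 , -34 , -40 , -46
-6 , -6 , -6 , -6
The third differences are constant (-6).
-46 − 6 = -52;  -204 − 52 = -256;  -674 − 256 = -930
-52 − 6 = -58;  -256 − 58 = -314;  -930 − 314 = -1244
-58 − 6 = -64;  -314 − 64 = -378;  -1244 − 378 = -1622
-64 − 6 = -70;  -378 − 70 = -448;  -1622 − 448 = -2070
-70 − 6 = -76;  -448 − 76 = -524;  -2070 − 524 = -2594

-2594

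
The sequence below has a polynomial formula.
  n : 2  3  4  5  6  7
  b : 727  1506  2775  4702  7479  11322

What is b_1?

294

First differences: 779, 1269, 1927, 2777, 3843
Second differences: 490, 658, 850, 1066
Third differences: 168, 192, 216
Fourth differences: 24, 24
The fourth differences are constant at 24.
Work back: 168 − 24 = 144;  490 − 144 = 346;  779 − 346 = 433;  727 − 433 = 294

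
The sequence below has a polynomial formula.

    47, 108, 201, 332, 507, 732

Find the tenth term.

2252

D1: 61, 93, 131, 175, 225
D2: 32, 38, 44, 50
D3: 6, 6, 6
Constant third difference = 6, so extend:
50 + 6 = 56;  225 + 56 = 281;  732 + 281 = 1013
56 + 6 = 62;  281 + 62 = 343;  1013 + 343 = 1356
62 + 6 = 68;  343 + 68 = 411;  1356 + 411 = 1767
68 + 6 = 74;  411 + 74 = 485;  1767 + 485 = 2252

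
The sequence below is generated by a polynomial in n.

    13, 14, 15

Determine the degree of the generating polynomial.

1

D1: 1, 1
The first differences are constant, so the polynomial has degree 1.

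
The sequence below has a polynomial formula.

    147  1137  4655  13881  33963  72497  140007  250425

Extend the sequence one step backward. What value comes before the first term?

First differences: 990  3518  9226  20082  38534  67510  110418
Second differences: 2528  5708  10856  18452  28976  42908
Third differences: 3180  5148  7596  10524  13932
Fourth differences: 1968  2448  2928  3408
Fifth differences: 480  480  480
The fifth differences are constant at 480.
Work back: 1968 − 480 = 1488;  3180 − 1488 = 1692;  2528 − 1692 = 836;  990 − 836 = 154;  147 − 154 = -7

-7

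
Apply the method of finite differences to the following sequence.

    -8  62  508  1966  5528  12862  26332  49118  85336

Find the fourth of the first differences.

D1: 70, 446, 1458, 3562, 7334, 13470, 22786, 36218
D2: 376, 1012, 2104, 3772, 6136, 9316, 13432
D3: 636, 1092, 1668, 2364, 3180, 4116
D4: 456, 576, 696, 816, 936
D5: 120, 120, 120, 120

3562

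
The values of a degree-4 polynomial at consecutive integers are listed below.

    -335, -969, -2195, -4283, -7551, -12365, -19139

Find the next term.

D1: -634, -1226, -2088, -3268, -4814, -6774
D2: -592, -862, -1180, -1546, -1960
D3: -270, -318, -366, -414
D4: -48, -48, -48
Constant fourth difference = -48, so extend:
-414 − 48 = -462;  -1960 − 462 = -2422;  -6774 − 2422 = -9196;  -19139 − 9196 = -28335

-28335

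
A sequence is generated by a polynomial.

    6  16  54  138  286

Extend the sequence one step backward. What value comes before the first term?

First differences: 10  38  84  148
Second differences: 28  46  64
Third differences: 18  18
The third differences are constant at 18.
Work back: 28 − 18 = 10;  10 − 10 = 0;  6 + 0 = 6

6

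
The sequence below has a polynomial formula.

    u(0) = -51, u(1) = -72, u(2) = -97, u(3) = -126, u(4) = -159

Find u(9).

-384

Δ: -21, -25, -29, -33
Δ²: -4, -4, -4
Second differences constant at -4.
-33 − 4 = -37;  -159 − 37 = -196
-37 − 4 = -41;  -196 − 41 = -237
-41 − 4 = -45;  -237 − 45 = -282
-45 − 4 = -49;  -282 − 49 = -331
-49 − 4 = -53;  -331 − 53 = -384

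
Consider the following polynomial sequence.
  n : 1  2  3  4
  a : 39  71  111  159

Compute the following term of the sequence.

215

32 , 40 , 48
8 , 8
Constant second difference = 8, so extend:
48 + 8 = 56;  159 + 56 = 215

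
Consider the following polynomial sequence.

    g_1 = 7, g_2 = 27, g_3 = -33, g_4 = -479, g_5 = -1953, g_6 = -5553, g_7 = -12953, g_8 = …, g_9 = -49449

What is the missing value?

-26523

Using the first 7 terms:
20  -60  -446  -1474  -3600  -7400
-80  -386  -1028  -2126  -3800
-306  -642  -1098  -1674
-336  -456  -576
-120  -120
Constant fifth difference = -120.
Extend forward: -576 − 120 = -696;  -1674 − 696 = -2370;  -3800 − 2370 = -6170;  -7400 − 6170 = -13570;  -12953 − 13570 = -26523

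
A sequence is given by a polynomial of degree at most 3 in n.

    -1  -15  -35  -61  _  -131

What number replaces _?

Using the first 4 terms:
D1: -14, -20, -26
D2: -6, -6
Constant second difference = -6.
Extend forward: -26 − 6 = -32;  -61 − 32 = -93

-93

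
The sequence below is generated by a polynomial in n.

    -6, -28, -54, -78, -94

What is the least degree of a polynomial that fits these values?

First differences: -22, -26, -24, -16
Second differences: -4, 2, 8
Third differences: 6, 6
The third differences are constant, so the polynomial has degree 3.

3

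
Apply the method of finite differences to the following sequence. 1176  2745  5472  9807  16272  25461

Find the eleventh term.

First differences: 1569  2727  4335  6465  9189
Second differences: 1158  1608  2130  2724
Third differences: 450  522  594
Fourth differences: 72  72
The fourth differences are constant (72).
594 + 72 = 666;  2724 + 666 = 3390;  9189 + 3390 = 12579;  25461 + 12579 = 38040
666 + 72 = 738;  3390 + 738 = 4128;  12579 + 4128 = 16707;  38040 + 16707 = 54747
738 + 72 = 810;  4128 + 810 = 4938;  16707 + 4938 = 21645;  54747 + 21645 = 76392
810 + 72 = 882;  4938 + 882 = 5820;  21645 + 5820 = 27465;  76392 + 27465 = 103857
882 + 72 = 954;  5820 + 954 = 6774;  27465 + 6774 = 34239;  103857 + 34239 = 138096

138096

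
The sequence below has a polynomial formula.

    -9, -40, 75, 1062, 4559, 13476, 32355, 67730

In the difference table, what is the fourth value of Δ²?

First differences: -31, 115, 987, 3497, 8917, 18879, 35375
Second differences: 146, 872, 2510, 5420, 9962, 16496
Third differences: 726, 1638, 2910, 4542, 6534
Fourth differences: 912, 1272, 1632, 1992
Fifth differences: 360, 360, 360

5420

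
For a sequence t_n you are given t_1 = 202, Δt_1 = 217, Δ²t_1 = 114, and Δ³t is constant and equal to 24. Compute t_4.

1219

Build the table forward from the leading diagonal:
Δ³: 24  24  24  24
Δ²: 114  138  162  186
Δ: 217  331  469  631
t: 202  419  750  1219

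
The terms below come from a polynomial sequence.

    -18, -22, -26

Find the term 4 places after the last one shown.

-42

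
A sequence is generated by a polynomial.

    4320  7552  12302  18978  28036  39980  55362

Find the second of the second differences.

1926

First differences: 3232, 4750, 6676, 9058, 11944, 15382
Second differences: 1518, 1926, 2382, 2886, 3438
Third differences: 408, 456, 504, 552
Fourth differences: 48, 48, 48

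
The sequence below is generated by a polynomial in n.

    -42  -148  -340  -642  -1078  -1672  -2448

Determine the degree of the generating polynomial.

3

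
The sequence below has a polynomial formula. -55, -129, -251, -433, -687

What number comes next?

Δ: -74, -122, -182, -254
Δ²: -48, -60, -72
Δ³: -12, -12
The third differences are constant (-12).
-72 − 12 = -84;  -254 − 84 = -338;  -687 − 338 = -1025

-1025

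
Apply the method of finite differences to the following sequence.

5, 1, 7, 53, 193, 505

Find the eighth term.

2077

-4, 6, 46, 140, 312
10, 40, 94, 172
30, 54, 78
24, 24
Constant fourth difference = 24, so extend:
78 + 24 = 102;  172 + 102 = 274;  312 + 274 = 586;  505 + 586 = 1091
102 + 24 = 126;  274 + 126 = 400;  586 + 400 = 986;  1091 + 986 = 2077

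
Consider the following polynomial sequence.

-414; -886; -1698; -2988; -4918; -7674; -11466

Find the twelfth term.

Δ: -472 , -812 , -1290 , -1930 , -2756 , -3792
Δ²: -340 , -478 , -640 , -826 , -1036
Δ³: -138 , -162 , -186 , -210
Δ⁴: -24 , -24 , -24
The fourth differences are constant (-24).
-210 − 24 = -234;  -1036 − 234 = -1270;  -3792 − 1270 = -5062;  -11466 − 5062 = -16528
-234 − 24 = -258;  -1270 − 258 = -1528;  -5062 − 1528 = -6590;  -16528 − 6590 = -23118
-258 − 24 = -282;  -1528 − 282 = -1810;  -6590 − 1810 = -8400;  -23118 − 8400 = -31518
-282 − 24 = -306;  -1810 − 306 = -2116;  -8400 − 2116 = -10516;  -31518 − 10516 = -42034
-306 − 24 = -330;  -2116 − 330 = -2446;  -10516 − 2446 = -12962;  -42034 − 12962 = -54996

-54996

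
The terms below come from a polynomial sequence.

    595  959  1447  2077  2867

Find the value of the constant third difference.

D1: 364, 488, 630, 790
D2: 124, 142, 160
D3: 18, 18

18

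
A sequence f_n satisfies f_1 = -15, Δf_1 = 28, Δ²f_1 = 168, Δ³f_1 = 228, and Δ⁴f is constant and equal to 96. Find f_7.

8673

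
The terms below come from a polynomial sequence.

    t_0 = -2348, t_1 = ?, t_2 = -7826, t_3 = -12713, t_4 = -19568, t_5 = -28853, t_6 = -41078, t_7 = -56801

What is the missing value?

Using the last 6 terms:
Δ: -4887, -6855, -9285, -12225, -15723
Δ²: -1968, -2430, -2940, -3498
Δ³: -462, -510, -558
Δ⁴: -48, -48
Constant fourth difference = -48.
Extend backward: -462 + 48 = -414;  -1968 + 414 = -1554;  -4887 + 1554 = -3333;  -7826 + 3333 = -4493

-4493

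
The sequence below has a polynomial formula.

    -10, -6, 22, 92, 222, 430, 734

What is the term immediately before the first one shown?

-8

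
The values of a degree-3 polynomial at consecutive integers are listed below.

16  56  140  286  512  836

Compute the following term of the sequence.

1276

D1: 40  84  146  226  324
D2: 44  62  80  98
D3: 18  18  18
The third differences are constant (18).
98 + 18 = 116;  324 + 116 = 440;  836 + 440 = 1276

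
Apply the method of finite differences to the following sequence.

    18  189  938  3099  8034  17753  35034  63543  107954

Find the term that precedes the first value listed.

Δ: 171  749  2161  4935  9719  17281  28509  44411
Δ²: 578  1412  2774  4784  7562  11228  15902
Δ³: 834  1362  2010  2778  3666  4674
Δ⁴: 528  648  768  888  1008
Δ⁵: 120  120  120  120
The fifth differences are constant at 120.
Work back: 528 − 120 = 408;  834 − 408 = 426;  578 − 426 = 152;  171 − 152 = 19;  18 − 19 = -1

-1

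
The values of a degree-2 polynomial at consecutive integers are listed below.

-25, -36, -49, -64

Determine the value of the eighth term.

-11 , -13 , -15
-2 , -2
Constant second difference = -2, so extend:
-15 − 2 = -17;  -64 − 17 = -81
-17 − 2 = -19;  -81 − 19 = -100
-19 − 2 = -21;  -100 − 21 = -121
-21 − 2 = -23;  -121 − 23 = -144

-144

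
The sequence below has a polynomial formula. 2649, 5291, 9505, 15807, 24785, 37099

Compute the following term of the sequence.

53481

D1: 2642, 4214, 6302, 8978, 12314
D2: 1572, 2088, 2676, 3336
D3: 516, 588, 660
D4: 72, 72
The fourth differences are constant (72).
660 + 72 = 732;  3336 + 732 = 4068;  12314 + 4068 = 16382;  37099 + 16382 = 53481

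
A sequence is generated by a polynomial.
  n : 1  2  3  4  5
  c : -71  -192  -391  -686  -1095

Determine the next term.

-1636

First differences: -121, -199, -295, -409
Second differences: -78, -96, -114
Third differences: -18, -18
The third differences are constant (-18).
-114 − 18 = -132;  -409 − 132 = -541;  -1095 − 541 = -1636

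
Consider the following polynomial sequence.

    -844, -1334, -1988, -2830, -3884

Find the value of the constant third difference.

-24

Δ: -490, -654, -842, -1054
Δ²: -164, -188, -212
Δ³: -24, -24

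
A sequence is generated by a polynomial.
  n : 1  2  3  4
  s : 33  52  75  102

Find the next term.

133

19  23  27
4  4
The second differences are constant (4).
27 + 4 = 31;  102 + 31 = 133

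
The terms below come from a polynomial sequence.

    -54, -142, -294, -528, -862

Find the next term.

Δ: -88 , -152 , -234 , -334
Δ²: -64 , -82 , -100
Δ³: -18 , -18
Third differences constant at -18.
-100 − 18 = -118;  -334 − 118 = -452;  -862 − 452 = -1314

-1314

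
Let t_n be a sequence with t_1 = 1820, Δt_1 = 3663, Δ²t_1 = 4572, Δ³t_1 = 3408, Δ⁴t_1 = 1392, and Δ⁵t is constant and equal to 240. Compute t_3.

13718

Build the table forward from the leading diagonal:
Fifth differences: 240, 240, 240
Fourth differences: 1392, 1632, 1872
Third differences: 3408, 4800, 6432
Second differences: 4572, 7980, 12780
First differences: 3663, 8235, 16215
t: 1820, 5483, 13718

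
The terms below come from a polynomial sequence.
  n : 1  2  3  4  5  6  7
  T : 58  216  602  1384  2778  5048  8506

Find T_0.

D1: 158, 386, 782, 1394, 2270, 3458
D2: 228, 396, 612, 876, 1188
D3: 168, 216, 264, 312
D4: 48, 48, 48
The fourth differences are constant at 48.
Work back: 168 − 48 = 120;  228 − 120 = 108;  158 − 108 = 50;  58 − 50 = 8

8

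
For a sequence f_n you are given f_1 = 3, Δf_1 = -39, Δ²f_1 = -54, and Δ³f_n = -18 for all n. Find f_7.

-1401

Build the table forward from the leading diagonal:
D3: -18  -18  -18  -18  -18  -18  -18
D2: -54  -72  -90  -108  -126  -144  -162
D1: -39  -93  -165  -255  -363  -489  -633
f: 3  -36  -129  -294  -549  -912  -1401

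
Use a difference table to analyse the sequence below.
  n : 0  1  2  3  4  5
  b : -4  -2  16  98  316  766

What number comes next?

1568

First differences: 2, 18, 82, 218, 450
Second differences: 16, 64, 136, 232
Third differences: 48, 72, 96
Fourth differences: 24, 24
Constant fourth difference = 24, so extend:
96 + 24 = 120;  232 + 120 = 352;  450 + 352 = 802;  766 + 802 = 1568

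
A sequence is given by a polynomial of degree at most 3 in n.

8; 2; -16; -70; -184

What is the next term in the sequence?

Δ: -6  -18  -54  -114
Δ²: -12  -36  -60
Δ³: -24  -24
Third differences constant at -24.
-60 − 24 = -84;  -114 − 84 = -198;  -184 − 198 = -382

-382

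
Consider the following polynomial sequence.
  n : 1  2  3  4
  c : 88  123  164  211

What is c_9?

536

Δ: 35  41  47
Δ²: 6  6
The second differences are constant (6).
47 + 6 = 53;  211 + 53 = 264
53 + 6 = 59;  264 + 59 = 323
59 + 6 = 65;  323 + 65 = 388
65 + 6 = 71;  388 + 71 = 459
71 + 6 = 77;  459 + 77 = 536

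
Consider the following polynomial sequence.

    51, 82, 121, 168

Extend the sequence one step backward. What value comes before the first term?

Δ: 31, 39, 47
Δ²: 8, 8
The second differences are constant at 8.
Work back: 31 − 8 = 23;  51 − 23 = 28

28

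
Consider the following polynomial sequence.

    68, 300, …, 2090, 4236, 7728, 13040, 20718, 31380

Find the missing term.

888

Using the last 6 terms:
D1: 2146, 3492, 5312, 7678, 10662
D2: 1346, 1820, 2366, 2984
D3: 474, 546, 618
D4: 72, 72
Constant fourth difference = 72.
Extend backward: 474 − 72 = 402;  1346 − 402 = 944;  2146 − 944 = 1202;  2090 − 1202 = 888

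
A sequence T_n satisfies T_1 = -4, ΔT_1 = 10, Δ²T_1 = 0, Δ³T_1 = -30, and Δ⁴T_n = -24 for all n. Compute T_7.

-904

Build the table forward from the leading diagonal:
Fourth differences: -24, -24, -24, -24, -24, -24, -24
Third differences: -30, -54, -78, -102, -126, -150, -174
Second differences: 0, -30, -84, -162, -264, -390, -540
First differences: 10, 10, -20, -104, -266, -530, -920
T: -4, 6, 16, -4, -108, -374, -904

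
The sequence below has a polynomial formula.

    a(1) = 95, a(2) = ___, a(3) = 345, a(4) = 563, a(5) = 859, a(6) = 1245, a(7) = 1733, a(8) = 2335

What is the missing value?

193

Using the last 6 terms:
218  296  386  488  602
78  90  102  114
12  12  12
Constant third difference = 12.
Extend backward: 78 − 12 = 66;  218 − 66 = 152;  345 − 152 = 193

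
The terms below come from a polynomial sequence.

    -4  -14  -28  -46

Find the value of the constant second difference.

-4

D1: -10, -14, -18
D2: -4, -4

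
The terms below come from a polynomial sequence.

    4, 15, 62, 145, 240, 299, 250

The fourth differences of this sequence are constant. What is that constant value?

-24

Δ: 11, 47, 83, 95, 59, -49
Δ²: 36, 36, 12, -36, -108
Δ³: 0, -24, -48, -72
Δ⁴: -24, -24, -24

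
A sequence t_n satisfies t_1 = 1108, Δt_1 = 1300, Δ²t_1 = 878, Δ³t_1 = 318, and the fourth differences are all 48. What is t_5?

12896

Build the table forward from the leading diagonal:
Δ⁴: 48  48  48  48  48
Δ³: 318  366  414  462  510
Δ²: 878  1196  1562  1976  2438
Δ: 1300  2178  3374  4936  6912
t: 1108  2408  4586  7960  12896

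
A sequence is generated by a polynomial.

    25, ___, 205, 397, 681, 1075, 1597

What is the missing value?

Using the last 5 terms:
First differences: 192  284  394  522
Second differences: 92  110  128
Third differences: 18  18
Constant third difference = 18.
Extend backward: 92 − 18 = 74;  192 − 74 = 118;  205 − 118 = 87

87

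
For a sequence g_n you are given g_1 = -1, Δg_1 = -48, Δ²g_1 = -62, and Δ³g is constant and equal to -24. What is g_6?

Build the table forward from the leading diagonal:
D3: -24  -24  -24  -24  -24  -24
D2: -62  -86  -110  -134  -158  -182
D1: -48  -110  -196  -306  -440  -598
g: -1  -49  -159  -355  -661  -1101

-1101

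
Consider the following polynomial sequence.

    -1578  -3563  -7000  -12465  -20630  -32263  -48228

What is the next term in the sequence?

-69485

First differences: -1985, -3437, -5465, -8165, -11633, -15965
Second differences: -1452, -2028, -2700, -3468, -4332
Third differences: -576, -672, -768, -864
Fourth differences: -96, -96, -96
Fourth differences constant at -96.
-864 − 96 = -960;  -4332 − 960 = -5292;  -15965 − 5292 = -21257;  -48228 − 21257 = -69485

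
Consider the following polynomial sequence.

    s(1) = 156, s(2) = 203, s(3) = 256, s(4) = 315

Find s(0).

115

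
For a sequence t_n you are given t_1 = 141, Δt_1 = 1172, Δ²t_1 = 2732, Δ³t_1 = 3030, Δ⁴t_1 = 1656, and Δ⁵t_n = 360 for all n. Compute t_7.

135753

Build the table forward from the leading diagonal:
D5: 360  360  360  360  360  360  360
D4: 1656  2016  2376  2736  3096  3456  3816
D3: 3030  4686  6702  9078  11814  14910  18366
D2: 2732  5762  10448  17150  26228  38042  52952
D1: 1172  3904  9666  20114  37264  63492  101534
t: 141  1313  5217  14883  34997  72261  135753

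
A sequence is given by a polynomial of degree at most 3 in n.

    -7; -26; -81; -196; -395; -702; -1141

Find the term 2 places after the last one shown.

-19  -55  -115  -199  -307  -439
-36  -60  -84  -108  -132
-24  -24  -24  -24
Third differences constant at -24.
-132 − 24 = -156;  -439 − 156 = -595;  -1141 − 595 = -1736
-156 − 24 = -180;  -595 − 180 = -775;  -1736 − 775 = -2511

-2511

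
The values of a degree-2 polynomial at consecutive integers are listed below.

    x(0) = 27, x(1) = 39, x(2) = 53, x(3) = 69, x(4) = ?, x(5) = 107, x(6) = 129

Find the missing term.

Using the first 4 terms:
12, 14, 16
2, 2
Constant second difference = 2.
Extend forward: 16 + 2 = 18;  69 + 18 = 87

87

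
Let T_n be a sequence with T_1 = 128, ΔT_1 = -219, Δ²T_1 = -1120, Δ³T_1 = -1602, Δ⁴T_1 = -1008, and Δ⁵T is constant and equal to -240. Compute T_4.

-5491

Build the table forward from the leading diagonal:
D5: -240  -240  -240  -240
D4: -1008  -1248  -1488  -1728
D3: -1602  -2610  -3858  -5346
D2: -1120  -2722  -5332  -9190
D1: -219  -1339  -4061  -9393
T: 128  -91  -1430  -5491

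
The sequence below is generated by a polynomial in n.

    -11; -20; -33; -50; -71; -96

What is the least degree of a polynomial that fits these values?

First differences: -9, -13, -17, -21, -25
Second differences: -4, -4, -4, -4
The second differences are constant, so the polynomial has degree 2.

2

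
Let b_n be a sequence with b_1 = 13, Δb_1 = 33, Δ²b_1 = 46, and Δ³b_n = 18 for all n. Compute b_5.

493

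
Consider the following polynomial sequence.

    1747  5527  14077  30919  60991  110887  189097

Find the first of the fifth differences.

240

Δ: 3780, 8550, 16842, 30072, 49896, 78210
Δ²: 4770, 8292, 13230, 19824, 28314
Δ³: 3522, 4938, 6594, 8490
Δ⁴: 1416, 1656, 1896
Δ⁵: 240, 240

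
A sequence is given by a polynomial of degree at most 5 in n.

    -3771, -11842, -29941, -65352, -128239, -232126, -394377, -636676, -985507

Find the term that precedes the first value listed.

-844

-8071  -18099  -35411  -62887  -103887  -162251  -242299  -348831
-10028  -17312  -27476  -41000  -58364  -80048  -106532
-7284  -10164  -13524  -17364  -21684  -26484
-2880  -3360  -3840  -4320  -4800
-480  -480  -480  -480
The fifth differences are constant at -480.
Work back: -2880 + 480 = -2400;  -7284 + 2400 = -4884;  -10028 + 4884 = -5144;  -8071 + 5144 = -2927;  -3771 + 2927 = -844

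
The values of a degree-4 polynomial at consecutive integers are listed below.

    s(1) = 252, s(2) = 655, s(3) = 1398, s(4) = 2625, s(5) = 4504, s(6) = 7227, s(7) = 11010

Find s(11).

41902

D1: 403  743  1227  1879  2723  3783
D2: 340  484  652  844  1060
D3: 144  168  192  216
D4: 24  24  24
Constant fourth difference = 24, so extend:
216 + 24 = 240;  1060 + 240 = 1300;  3783 + 1300 = 5083;  11010 + 5083 = 16093
240 + 24 = 264;  1300 + 264 = 1564;  5083 + 1564 = 6647;  16093 + 6647 = 22740
264 + 24 = 288;  1564 + 288 = 1852;  6647 + 1852 = 8499;  22740 + 8499 = 31239
288 + 24 = 312;  1852 + 312 = 2164;  8499 + 2164 = 10663;  31239 + 10663 = 41902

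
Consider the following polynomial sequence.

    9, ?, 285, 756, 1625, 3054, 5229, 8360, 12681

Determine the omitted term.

Using the last 7 terms:
471, 869, 1429, 2175, 3131, 4321
398, 560, 746, 956, 1190
162, 186, 210, 234
24, 24, 24
Constant fourth difference = 24.
Extend backward: 162 − 24 = 138;  398 − 138 = 260;  471 − 260 = 211;  285 − 211 = 74

74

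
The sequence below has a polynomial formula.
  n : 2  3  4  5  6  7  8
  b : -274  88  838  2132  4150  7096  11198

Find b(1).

Δ: 362, 750, 1294, 2018, 2946, 4102
Δ²: 388, 544, 724, 928, 1156
Δ³: 156, 180, 204, 228
Δ⁴: 24, 24, 24
The fourth differences are constant at 24.
Work back: 156 − 24 = 132;  388 − 132 = 256;  362 − 256 = 106;  -274 − 106 = -380

-380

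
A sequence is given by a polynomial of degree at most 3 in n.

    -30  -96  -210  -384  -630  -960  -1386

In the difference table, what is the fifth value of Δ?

D1: -66, -114, -174, -246, -330, -426
D2: -48, -60, -72, -84, -96
D3: -12, -12, -12, -12

-330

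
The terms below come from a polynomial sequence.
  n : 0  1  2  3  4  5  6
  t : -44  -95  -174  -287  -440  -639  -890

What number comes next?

-1199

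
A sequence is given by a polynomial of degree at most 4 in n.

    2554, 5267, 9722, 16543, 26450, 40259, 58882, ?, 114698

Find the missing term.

83327

Using the first 7 terms:
Δ: 2713, 4455, 6821, 9907, 13809, 18623
Δ²: 1742, 2366, 3086, 3902, 4814
Δ³: 624, 720, 816, 912
Δ⁴: 96, 96, 96
Constant fourth difference = 96.
Extend forward: 912 + 96 = 1008;  4814 + 1008 = 5822;  18623 + 5822 = 24445;  58882 + 24445 = 83327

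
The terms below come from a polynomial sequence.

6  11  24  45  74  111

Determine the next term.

Δ: 5  13  21  29  37
Δ²: 8  8  8  8
Second differences constant at 8.
37 + 8 = 45;  111 + 45 = 156

156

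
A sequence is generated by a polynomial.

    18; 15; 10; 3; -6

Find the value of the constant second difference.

-2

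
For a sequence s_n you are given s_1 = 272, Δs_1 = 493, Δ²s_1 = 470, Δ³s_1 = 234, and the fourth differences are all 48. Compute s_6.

10017

Build the table forward from the leading diagonal:
D4: 48  48  48  48  48  48
D3: 234  282  330  378  426  474
D2: 470  704  986  1316  1694  2120
D1: 493  963  1667  2653  3969  5663
s: 272  765  1728  3395  6048  10017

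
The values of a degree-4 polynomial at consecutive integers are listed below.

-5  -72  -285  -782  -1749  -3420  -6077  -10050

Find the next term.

-15717

Δ: -67 , -213 , -497 , -967 , -1671 , -2657 , -3973
Δ²: -146 , -284 , -470 , -704 , -986 , -1316
Δ³: -138 , -186 , -234 , -282 , -330
Δ⁴: -48 , -48 , -48 , -48
Fourth differences constant at -48.
-330 − 48 = -378;  -1316 − 378 = -1694;  -3973 − 1694 = -5667;  -10050 − 5667 = -15717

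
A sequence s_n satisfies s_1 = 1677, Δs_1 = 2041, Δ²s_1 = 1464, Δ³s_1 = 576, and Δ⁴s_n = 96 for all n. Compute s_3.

7223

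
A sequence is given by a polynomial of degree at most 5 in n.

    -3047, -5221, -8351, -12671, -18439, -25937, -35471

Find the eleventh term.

-100927

Δ: -2174  -3130  -4320  -5768  -7498  -9534
Δ²: -956  -1190  -1448  -1730  -2036
Δ³: -234  -258  -282  -306
Δ⁴: -24  -24  -24
Constant fourth difference = -24, so extend:
-306 − 24 = -330;  -2036 − 330 = -2366;  -9534 − 2366 = -11900;  -35471 − 11900 = -47371
-330 − 24 = -354;  -2366 − 354 = -2720;  -11900 − 2720 = -14620;  -47371 − 14620 = -61991
-354 − 24 = -378;  -2720 − 378 = -3098;  -14620 − 3098 = -17718;  -61991 − 17718 = -79709
-378 − 24 = -402;  -3098 − 402 = -3500;  -17718 − 3500 = -21218;  -79709 − 21218 = -100927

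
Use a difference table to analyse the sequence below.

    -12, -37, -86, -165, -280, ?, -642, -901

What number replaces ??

Using the first 5 terms:
D1: -25  -49  -79  -115
D2: -24  -30  -36
D3: -6  -6
Constant third difference = -6.
Extend forward: -36 − 6 = -42;  -115 − 42 = -157;  -280 − 157 = -437

-437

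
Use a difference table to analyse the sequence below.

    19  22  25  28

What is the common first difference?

3

First differences: 3, 3, 3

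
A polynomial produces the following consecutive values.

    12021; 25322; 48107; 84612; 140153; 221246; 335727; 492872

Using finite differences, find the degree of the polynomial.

5

First differences: 13301, 22785, 36505, 55541, 81093, 114481, 157145
Second differences: 9484, 13720, 19036, 25552, 33388, 42664
Third differences: 4236, 5316, 6516, 7836, 9276
Fourth differences: 1080, 1200, 1320, 1440
Fifth differences: 120, 120, 120
The fifth differences are constant, so the polynomial has degree 5.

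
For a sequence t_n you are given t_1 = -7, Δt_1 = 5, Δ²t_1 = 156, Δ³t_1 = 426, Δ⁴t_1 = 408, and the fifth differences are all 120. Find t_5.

3061

Build the table forward from the leading diagonal:
Δ⁵: 120  120  120  120  120
Δ⁴: 408  528  648  768  888
Δ³: 426  834  1362  2010  2778
Δ²: 156  582  1416  2778  4788
Δ: 5  161  743  2159  4937
t: -7  -2  159  902  3061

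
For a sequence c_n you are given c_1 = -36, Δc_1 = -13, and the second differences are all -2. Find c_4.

Build the table forward from the leading diagonal:
D2: -2  -2  -2  -2
D1: -13  -15  -17  -19
c: -36  -49  -64  -81

-81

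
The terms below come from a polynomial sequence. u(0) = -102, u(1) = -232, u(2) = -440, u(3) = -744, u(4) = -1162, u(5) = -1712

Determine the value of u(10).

Δ: -130, -208, -304, -418, -550
Δ²: -78, -96, -114, -132
Δ³: -18, -18, -18
The third differences are constant (-18).
-132 − 18 = -150;  -550 − 150 = -700;  -1712 − 700 = -2412
-150 − 18 = -168;  -700 − 168 = -868;  -2412 − 868 = -3280
-168 − 18 = -186;  -868 − 186 = -1054;  -3280 − 1054 = -4334
-186 − 18 = -204;  -1054 − 204 = -1258;  -4334 − 1258 = -5592
-204 − 18 = -222;  -1258 − 222 = -1480;  -5592 − 1480 = -7072

-7072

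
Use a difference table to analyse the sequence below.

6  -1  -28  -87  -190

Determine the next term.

-7 , -27 , -59 , -103
-20 , -32 , -44
-12 , -12
Third differences constant at -12.
-44 − 12 = -56;  -103 − 56 = -159;  -190 − 159 = -349

-349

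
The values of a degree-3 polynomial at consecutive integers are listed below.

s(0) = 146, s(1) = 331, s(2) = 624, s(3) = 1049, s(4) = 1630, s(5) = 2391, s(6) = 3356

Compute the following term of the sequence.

Δ: 185  293  425  581  761  965
Δ²: 108  132  156  180  204
Δ³: 24  24  24  24
The third differences are constant (24).
204 + 24 = 228;  965 + 228 = 1193;  3356 + 1193 = 4549

4549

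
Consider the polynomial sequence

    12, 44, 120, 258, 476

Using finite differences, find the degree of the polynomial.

3

First differences: 32, 76, 138, 218
Second differences: 44, 62, 80
Third differences: 18, 18
The third differences are constant, so the polynomial has degree 3.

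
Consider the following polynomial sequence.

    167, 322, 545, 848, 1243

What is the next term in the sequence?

1742

Δ: 155, 223, 303, 395
Δ²: 68, 80, 92
Δ³: 12, 12
The third differences are constant (12).
92 + 12 = 104;  395 + 104 = 499;  1243 + 499 = 1742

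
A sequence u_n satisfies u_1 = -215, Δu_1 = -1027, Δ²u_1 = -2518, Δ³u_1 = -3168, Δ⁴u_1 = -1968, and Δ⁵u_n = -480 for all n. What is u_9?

-420983

Build the table forward from the leading diagonal:
D5: -480  -480  -480  -480  -480  -480  -480  -480  -480
D4: -1968  -2448  -2928  -3408  -3888  -4368  -4848  -5328  -5808
D3: -3168  -5136  -7584  -10512  -13920  -17808  -22176  -27024  -32352
D2: -2518  -5686  -10822  -18406  -28918  -42838  -60646  -82822  -109846
D1: -1027  -3545  -9231  -20053  -38459  -67377  -110215  -170861  -253683
u: -215  -1242  -4787  -14018  -34071  -72530  -139907  -250122  -420983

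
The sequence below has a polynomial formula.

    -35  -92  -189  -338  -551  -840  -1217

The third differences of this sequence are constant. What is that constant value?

Δ: -57, -97, -149, -213, -289, -377
Δ²: -40, -52, -64, -76, -88
Δ³: -12, -12, -12, -12

-12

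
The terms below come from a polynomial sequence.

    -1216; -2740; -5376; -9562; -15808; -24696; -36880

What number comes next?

-1524  -2636  -4186  -6246  -8888  -12184
-1112  -1550  -2060  -2642  -3296
-438  -510  -582  -654
-72  -72  -72
Constant fourth difference = -72, so extend:
-654 − 72 = -726;  -3296 − 726 = -4022;  -12184 − 4022 = -16206;  -36880 − 16206 = -53086

-53086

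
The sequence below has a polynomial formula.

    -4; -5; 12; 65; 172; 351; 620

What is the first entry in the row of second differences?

18

First differences: -1, 17, 53, 107, 179, 269
Second differences: 18, 36, 54, 72, 90
Third differences: 18, 18, 18, 18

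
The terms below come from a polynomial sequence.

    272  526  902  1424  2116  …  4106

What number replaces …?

3002

Using the first 5 terms:
First differences: 254, 376, 522, 692
Second differences: 122, 146, 170
Third differences: 24, 24
Constant third difference = 24.
Extend forward: 170 + 24 = 194;  692 + 194 = 886;  2116 + 886 = 3002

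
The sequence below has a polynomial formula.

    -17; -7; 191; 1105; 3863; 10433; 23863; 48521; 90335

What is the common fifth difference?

240

First differences: 10, 198, 914, 2758, 6570, 13430, 24658, 41814
Second differences: 188, 716, 1844, 3812, 6860, 11228, 17156
Third differences: 528, 1128, 1968, 3048, 4368, 5928
Fourth differences: 600, 840, 1080, 1320, 1560
Fifth differences: 240, 240, 240, 240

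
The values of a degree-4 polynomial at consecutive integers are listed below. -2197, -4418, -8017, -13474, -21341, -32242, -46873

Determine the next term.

-66002

-2221 , -3599 , -5457 , -7867 , -10901 , -14631
-1378 , -1858 , -2410 , -3034 , -3730
-480 , -552 , -624 , -696
-72 , -72 , -72
Fourth differences constant at -72.
-696 − 72 = -768;  -3730 − 768 = -4498;  -14631 − 4498 = -19129;  -46873 − 19129 = -66002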